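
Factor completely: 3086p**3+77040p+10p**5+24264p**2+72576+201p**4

(2p+9)(5p+8)(p+6)(p**2+8p+168)

Trying the rational-root candidates, p = −9/2 is a root, so (2p+9) is a factor; dividing leaves 5p**4+78p**3+1192p**2+6768p+8064.
Then p = −6 is a root, so (p+6) is a factor; dividing leaves 5p**3+48p**2+904p+1344.
Next, p = −8/5 is a root, so (5p+8) is a factor; dividing leaves p**2+8p+168.
The quadratic p**2+8p+168 has discriminant −608 < 0 and is irreducible over ℤ.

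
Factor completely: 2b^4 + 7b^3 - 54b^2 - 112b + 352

By the rational root theorem, b = -11/2 is a root, so (2b + 11) divides it; the quotient is b^3 - 2b^2 - 16b + 32.
Next, b = -4 is a root, so (b + 4) is a factor; dividing leaves b^2 - 6b + 8.
The remaining quadratic factors as (b - 4)(b - 2).

(2b + 11)(b + 4)(b - 2)(b - 4)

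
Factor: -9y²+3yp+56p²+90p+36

Group: -3y(3y+7p+6) + (8p+6)(3y+7p+6); both groups contain (3y+7p+6).

-(3y-8p-6)(3y+7p+6)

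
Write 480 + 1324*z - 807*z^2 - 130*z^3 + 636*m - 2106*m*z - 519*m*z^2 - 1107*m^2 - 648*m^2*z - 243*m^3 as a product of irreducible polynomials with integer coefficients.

-(3*m + 2*z + 15)*(9*m + 13*z + 4)*(9*m + 5*z - 8)

Group: 9*m*(-27*m^2 - 33*m*z - 111*m - 10*z^2 - 59*z + 120) + (13*z + 4)*(-27*m^2 - 33*m*z - 111*m - 10*z^2 - 59*z + 120); both groups contain (-27*m^2 - 33*m*z - 111*m - 10*z^2 - 59*z + 120), so (9*m + 13*z + 4) is a factor with cofactor -27*m^2 - 33*m*z - 111*m - 10*z^2 - 59*z + 120.
The cofactor groups again: -27*m^2 - 33*m*z - 111*m - 10*z^2 - 59*z + 120 = -9*m*(3*m + 2*z + 15) + (-5*z + 8)*(3*m + 2*z + 15); both groups contain (3*m + 2*z + 15), giving -(9*m + 5*z - 8)*(3*m + 2*z + 15).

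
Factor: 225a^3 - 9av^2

Factor out 9a, leaving 25a^2 - v^2, which is a difference of two squares.

9a(5a + v)(5a - v)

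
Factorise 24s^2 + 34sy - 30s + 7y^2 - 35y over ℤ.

Group: 4s(6s + 7y) + (y - 5)(6s + 7y); both groups contain (6s + 7y).

(4s + y - 5)(6s + 7y)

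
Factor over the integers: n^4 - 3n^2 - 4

(n + 2)(n - 2)(n^2 + 1)

Substitute u = n^2 to get a quadratic in u, then factor.
n^2 - 4 is a difference of squares.
n^2 + 1 is irreducible over ℤ (sum of squares).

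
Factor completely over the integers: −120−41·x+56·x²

Need a pair with product 56·(−120) = −6720 and sum −41: that's −105 and 64.
Split the middle term: 56·x²−105·x + 64·x−120 = 7·x·(8·x−15) + 8·(8·x−15).

(7·x+8)·(8·x−15)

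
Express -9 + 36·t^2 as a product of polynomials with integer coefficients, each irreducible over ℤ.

Every term has a factor of 9. Then 4·t^2 - 1 = (2·t)² − (1)².

9·(2·t + 1)·(2·t - 1)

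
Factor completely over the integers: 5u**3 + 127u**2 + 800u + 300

Testing divisors of the constant over divisors of the leading coefficient, u = -10 is a root, so (u + 10) divides it; the quotient is 5u**2 + 77u + 30.
The remaining quadratic factors as (u + 15)(5u + 2).

(5u + 2)(u + 10)(u + 15)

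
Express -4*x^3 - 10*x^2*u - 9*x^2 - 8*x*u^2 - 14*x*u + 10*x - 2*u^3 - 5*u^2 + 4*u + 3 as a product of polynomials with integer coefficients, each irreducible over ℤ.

Group: x*(-4*x^2 - 6*x*u - 13*x - 2*u^2 - 7*u - 3) + (u - 1)*(-4*x^2 - 6*x*u - 13*x - 2*u^2 - 7*u - 3); both groups contain (-4*x^2 - 6*x*u - 13*x - 2*u^2 - 7*u - 3), so (x + u - 1) is a factor with cofactor -4*x^2 - 6*x*u - 13*x - 2*u^2 - 7*u - 3.
The cofactor groups again: -4*x^2 - 6*x*u - 13*x - 2*u^2 - 7*u - 3 = -x*(4*x + 2*u + 1) + (-u - 3)*(4*x + 2*u + 1); both groups contain (4*x + 2*u + 1), giving -(x + u + 3)*(4*x + 2*u + 1).

-(4*x + 2*u + 1)*(x + u + 3)*(x + u - 1)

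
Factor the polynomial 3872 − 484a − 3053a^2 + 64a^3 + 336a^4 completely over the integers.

(3a + 4)(4a + 11)(4a − 11)(7a − 8)

Trying the rational-root candidates, a = −11/4 is a root, so (4a + 11) divides it; the quotient is 84a^3 − 215a^2 − 172a + 352.
Then a = 8/7 is a root, giving the factor (7a − 8) and quotient 12a^2 − 17a − 44.
The remaining quadratic factors as (3a + 4)(4a − 11).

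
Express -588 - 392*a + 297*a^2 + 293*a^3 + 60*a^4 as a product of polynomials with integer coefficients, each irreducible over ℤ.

Trying the rational-root candidates, a = -7/4 is a root, so (4*a + 7) divides it; the quotient is 15*a^3 + 47*a^2 - 8*a - 84.
Next, a = 6/5 is a root, so (5*a - 6) is a factor; dividing leaves 3*a^2 + 13*a + 14.
The remaining quadratic factors as (3*a + 7)(a + 2).

(3*a + 7)*(4*a + 7)*(5*a - 6)*(a + 2)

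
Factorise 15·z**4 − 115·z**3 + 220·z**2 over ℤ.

5·z**2·(3·z − 11)·(z − 4)

Pull out the common factor 5·z**2, then factor the remaining trinomial.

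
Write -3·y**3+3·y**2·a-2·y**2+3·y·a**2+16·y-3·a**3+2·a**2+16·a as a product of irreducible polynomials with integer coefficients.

-(3·y-3·a+8)·(y-a-2)·(y+a)

Group: y·(-3·y**2+6·y·a-2·y-3·a**2+2·a+16) + a·(-3·y**2+6·y·a-2·y-3·a**2+2·a+16); both groups contain (-3·y**2+6·y·a-2·y-3·a**2+2·a+16), so (y+a) is a factor with cofactor -3·y**2+6·y·a-2·y-3·a**2+2·a+16.
The cofactor groups again: -3·y**2+6·y·a-2·y-3·a**2+2·a+16 = -y·(3·y-3·a+8) + (a+2)·(3·y-3·a+8); both groups contain (3·y-3·a+8), giving -(y-a-2)·(3·y-3·a+8).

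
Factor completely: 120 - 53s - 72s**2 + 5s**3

(5s + 8)(s - 1)(s - 15)

Trying the rational-root candidates, s = 15 is a root, so (s - 15) is a factor; dividing leaves 5s**2 + 3s - 8.
The remaining quadratic factors as (s - 1)(5s + 8).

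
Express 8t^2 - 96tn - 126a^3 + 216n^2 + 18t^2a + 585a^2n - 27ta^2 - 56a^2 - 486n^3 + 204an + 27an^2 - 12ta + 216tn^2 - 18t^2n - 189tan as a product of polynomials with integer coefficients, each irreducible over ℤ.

Group: 9a(2t^2 - 3ta - 24tn - 14a^2 + 51an + 54n^2) + (-9n + 4)(2t^2 - 3ta - 24tn - 14a^2 + 51an + 54n^2); both groups contain (2t^2 - 3ta - 24tn - 14a^2 + 51an + 54n^2), so (9a - 9n + 4) is a factor with cofactor 2t^2 - 3ta - 24tn - 14a^2 + 51an + 54n^2.
The cofactor groups again: 2t^2 - 3ta - 24tn - 14a^2 + 51an + 54n^2 = t(2t - 7a - 6n) + (2a - 9n)(2t - 7a - 6n); both groups contain (2t - 7a - 6n), giving (t + 2a - 9n)(2t - 7a - 6n).

(2t - 7a - 6n)(t + 2a - 9n)(9a - 9n + 4)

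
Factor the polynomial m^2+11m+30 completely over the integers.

Two integers with product 30 and sum 11 are 5 and 6.

(m+5)(m+6)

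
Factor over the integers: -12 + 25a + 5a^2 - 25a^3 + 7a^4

(7a - 4)(a + 1)(a - 1)(a - 3)

Among the possible rational roots, a = 1 is a root, so (a - 1) is a factor; dividing leaves 7a^3 - 18a^2 - 13a + 12.
Next, a = -1 is a root, so (a + 1) divides it; the quotient is 7a^2 - 25a + 12.
The remaining quadratic factors as (7a - 4)(a - 3).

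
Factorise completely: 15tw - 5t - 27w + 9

Group as (15tw - 5t) + (-27w + 9) = 5t(3w - 1) - 9(3w - 1).
Both groups share the factor (3w - 1).

(3w - 1)(5t - 9)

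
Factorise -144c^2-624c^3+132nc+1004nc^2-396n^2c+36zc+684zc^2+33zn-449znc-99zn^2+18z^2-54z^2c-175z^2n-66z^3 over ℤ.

-(6z+11n-12c)(11z+9n-13c-3)(z+4c)

Group: z(-66z^2-175zn+210zc+18z-99n^2+251nc+33n-156c^2-36c) + 4c(-66z^2-175zn+210zc+18z-99n^2+251nc+33n-156c^2-36c); both groups contain (-66z^2-175zn+210zc+18z-99n^2+251nc+33n-156c^2-36c), so (z+4c) is a factor with cofactor -66z^2-175zn+210zc+18z-99n^2+251nc+33n-156c^2-36c.
The cofactor groups again: -66z^2-175zn+210zc+18z-99n^2+251nc+33n-156c^2-36c = -11z(6z+11n-12c) + (-9n+13c+3)(6z+11n-12c); both groups contain (6z+11n-12c), giving -(11z+9n-13c-3)(6z+11n-12c).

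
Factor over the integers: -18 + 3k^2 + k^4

Substitute u = k^2 to get a quadratic in u, then factor.
k^2 + 6 is irreducible over ℤ (always positive, so no real roots).
k^2 - 3 is irreducible over ℤ (3 is not a perfect square).

(k^2 + 6)(k^2 - 3)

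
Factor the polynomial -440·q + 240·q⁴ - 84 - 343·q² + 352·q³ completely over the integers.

(3·q + 2)·(4·q + 1)·(4·q + 7)·(5·q - 6)

Among the possible rational roots, q = 6/5 is a root, giving the factor (5·q - 6) and quotient 48·q³ + 128·q² + 85·q + 14.
Continuing, q = -2/3 is a root, so (3·q + 2) divides it; the quotient is 16·q² + 32·q + 7.
The remaining quadratic factors as (4·q + 7)(4·q + 1).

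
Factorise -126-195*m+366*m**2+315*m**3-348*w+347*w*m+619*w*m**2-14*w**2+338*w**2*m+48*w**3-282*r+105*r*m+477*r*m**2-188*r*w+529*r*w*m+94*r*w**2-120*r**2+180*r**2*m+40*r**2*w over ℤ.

(4*r+3*w+5*m+7)*(5*r+8*w+7*m+3)*(2*w+9*m-6)

Group: 5*r*(8*r*w+36*r*m-24*r+6*w**2+37*w*m-4*w+45*m**2+33*m-42) + (8*w+7*m+3)*(8*r*w+36*r*m-24*r+6*w**2+37*w*m-4*w+45*m**2+33*m-42); both groups contain (8*r*w+36*r*m-24*r+6*w**2+37*w*m-4*w+45*m**2+33*m-42), so (5*r+8*w+7*m+3) is a factor with cofactor 8*r*w+36*r*m-24*r+6*w**2+37*w*m-4*w+45*m**2+33*m-42.
The cofactor groups again: 8*r*w+36*r*m-24*r+6*w**2+37*w*m-4*w+45*m**2+33*m-42 = 2*w*(4*r+3*w+5*m+7) + (9*m-6)*(4*r+3*w+5*m+7); both groups contain (4*r+3*w+5*m+7), giving (2*w+9*m-6)*(4*r+3*w+5*m+7).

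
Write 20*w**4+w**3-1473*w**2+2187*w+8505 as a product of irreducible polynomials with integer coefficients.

(4*w-15)*(5*w+9)*(w+9)*(w-7)

Testing divisors of the constant over divisors of the leading coefficient, w = -9/5 is a root, so (5*w+9) divides it; the quotient is 4*w**3-7*w**2-282*w+945.
Then w = -9 is a root, so (w+9) is a factor; dividing leaves 4*w**2-43*w+105.
The remaining quadratic factors as (4*w-15)(w-7).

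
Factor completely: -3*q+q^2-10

Two integers with product -10 and sum -3 are -5 and 2.

(q+2)*(q-5)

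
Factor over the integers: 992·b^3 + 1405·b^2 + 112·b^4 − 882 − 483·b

Among the possible rational roots, b = −6/7 is a root, giving the factor (7·b + 6) and quotient 16·b^3 + 128·b^2 + 91·b − 147.
Next, b = −7 is a root, so (b + 7) divides it; the quotient is 16·b^2 + 16·b − 21.
The remaining quadratic factors as (4·b + 7)(4·b − 3).

(4·b + 7)·(4·b − 3)·(7·b + 6)·(b + 7)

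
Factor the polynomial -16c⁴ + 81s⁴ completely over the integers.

(3s - 2c)(3s + 2c)(9s² + 4c²)

Write as (9s²)² − (4c²)², then factor 9s² - 4c² once more.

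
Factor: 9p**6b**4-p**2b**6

b**4p**2(3p**2-b)(3p**2+b)

Factor out p**2b**4 first: what remains is 9p**4-b**2.
Recognize a difference of squares with the parts 3p**2 and b.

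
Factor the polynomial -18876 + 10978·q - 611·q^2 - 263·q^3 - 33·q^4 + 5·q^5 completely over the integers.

Testing divisors of the constant over divisors of the leading coefficient, q = 3 is a root, so (q - 3) divides it; the quotient is 5·q^4 - 18·q^3 - 317·q^2 - 1562·q + 6292.
Continuing, q = 11 is a root, so (q - 11) divides it; the quotient is 5·q^3 + 37·q^2 + 90·q - 572.
Then q = 13/5 is a root, so (5·q - 13) is a factor; dividing leaves q^2 + 10·q + 44.
The quadratic q^2 + 10·q + 44 has discriminant -76 < 0 and is irreducible over ℤ.

(5·q - 13)·(q - 11)·(q - 3)·(q^2 + 10·q + 44)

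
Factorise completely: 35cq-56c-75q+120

Group as (35cq-56c) + (-75q+120) = 7c(5q-8) - 15(5q-8).
Both groups share the factor (5q-8).

(5q-8)(7c-15)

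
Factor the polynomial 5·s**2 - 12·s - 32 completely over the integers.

Need a pair with product 5·(-32) = -160 and sum -12: that's -20 and 8.
Split the middle term: 5·s**2 - 20·s + 8·s - 32 = 5·s·(s - 4) + 8·(s - 4).

(5·s + 8)·(s - 4)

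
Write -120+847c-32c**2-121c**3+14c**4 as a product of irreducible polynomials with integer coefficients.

Among the possible rational roots, c = -5/2 is a root, so (2c+5) divides it; the quotient is 7c**3-78c**2+179c-24.
Then c = 8 is a root, so (c-8) is a factor; dividing leaves 7c**2-22c+3.
The remaining quadratic factors as (c-3)(7c-1).

(2c+5)(7c-1)(c-3)(c-8)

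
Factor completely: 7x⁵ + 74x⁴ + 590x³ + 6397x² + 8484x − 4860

(7x − 3)(x + 10)(x + 2)(x² − x + 81)

Among the possible rational roots, x = 3/7 is a root, so (7x − 3) divides it; the quotient is x⁴ + 11x³ + 89x² + 952x + 1620.
Then x = −2 is a root, so (x + 2) is a factor; dividing leaves x³ + 9x² + 71x + 810.
Continuing, x = −10 is a root, so (x + 10) divides it; the quotient is x² − x + 81.
The quadratic x² − x + 81 has discriminant −323 < 0 and is irreducible over ℤ.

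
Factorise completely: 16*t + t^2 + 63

Two integers with product 63 and sum 16 are 7 and 9.

(t + 7)*(t + 9)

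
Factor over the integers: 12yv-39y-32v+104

(3y-8)(4v-13)

Group as (12yv-39y) + (-32v+104) = 3y(4v-13) - 8(4v-13).
Both groups share the factor (4v-13).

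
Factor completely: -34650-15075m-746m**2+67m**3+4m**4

Among the possible rational roots, m = -15 is a root, so (m+15) is a factor; dividing leaves 4m**3+7m**2-851m-2310.
Continuing, m = -14 is a root, so (m+14) divides it; the quotient is 4m**2-49m-165.
The remaining quadratic factors as (4m+11)(m-15).

(4m+11)(m+14)(m+15)(m-15)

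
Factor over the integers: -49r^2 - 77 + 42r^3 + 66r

Group as (42r^3 + 66r) + (-49r^2 - 77) = 6r(7r^2 + 11) - 7(7r^2 + 11).
Both groups share the factor (7r^2 + 11).

(6r - 7)(7r^2 + 11)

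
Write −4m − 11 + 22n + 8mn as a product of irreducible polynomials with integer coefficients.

Group as (8mn − 4m) + (22n − 11) = 4m(2n − 1) + 11(2n − 1).
Both groups share the factor (2n − 1).

(2n − 1)(4m + 11)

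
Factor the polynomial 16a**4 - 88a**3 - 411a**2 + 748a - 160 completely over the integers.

(4a - 1)(4a - 5)(a + 4)(a - 8)

Among the possible rational roots, a = -4 is a root, giving the factor (a + 4) and quotient 16a**3 - 152a**2 + 197a - 40.
Continuing, a = 8 is a root, so (a - 8) is a factor; dividing leaves 16a**2 - 24a + 5.
The remaining quadratic factors as (4a - 5)(4a - 1).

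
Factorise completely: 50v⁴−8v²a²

Factor out 2v², leaving 25v²−4a², which is a difference of two squares.

2v²(5v−2a)(5v+2a)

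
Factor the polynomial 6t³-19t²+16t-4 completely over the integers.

(2t-1)(3t-2)(t-2)

Trying the rational-root candidates, t = 2 is a root, so (t-2) is a factor; dividing leaves 6t²-7t+2.
The remaining quadratic factors as (2t-1)(3t-2).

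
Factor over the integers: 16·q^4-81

Write as (4·q^2)² − (9)², then factor 4·q^2-9 once more.

(2·q+3)·(2·q-3)·(4·q^2+9)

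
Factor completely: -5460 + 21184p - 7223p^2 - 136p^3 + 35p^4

(5p - 13)(7p - 2)(p + 14)(p - 15)

Among the possible rational roots, p = -14 is a root, so (p + 14) divides it; the quotient is 35p^3 - 626p^2 + 1541p - 390.
Next, p = 13/5 is a root, so (5p - 13) is a factor; dividing leaves 7p^2 - 107p + 30.
The remaining quadratic factors as (7p - 2)(p - 15).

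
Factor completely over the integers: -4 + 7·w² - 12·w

Need a pair with product 7·(-4) = -28 and sum -12: that's 2 and -14.
Split the middle term: 7·w² + 2·w - 14·w - 4 = w·(7·w + 2) - 2·(7·w + 2).

(7·w + 2)·(w - 2)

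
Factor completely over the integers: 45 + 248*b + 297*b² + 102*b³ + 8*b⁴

By the rational root theorem, b = -1/4 is a root, so (4*b + 1) divides it; the quotient is 2*b³ + 25*b² + 68*b + 45.
Then b = -1 is a root, so (b + 1) is a factor; dividing leaves 2*b² + 23*b + 45.
The remaining quadratic factors as (b + 9)(2*b + 5).

(2*b + 5)*(4*b + 1)*(b + 1)*(b + 9)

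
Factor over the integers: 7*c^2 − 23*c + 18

(7*c − 9)*(c − 2)

Need a pair with product 7·18 = 126 and sum −23: that's −14 and −9.
Split the middle term: 7*c^2 − 14*c − 9*c + 18 = 7*c*(c − 2) − 9*(c − 2).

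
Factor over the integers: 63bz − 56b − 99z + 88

Group as (63bz − 56b) + (−99z + 88) = 7b(9z − 8) − 11(9z − 8).
Both groups share the factor (9z − 8).

(7b − 11)(9z − 8)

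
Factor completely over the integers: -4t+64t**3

4t(4t+1)(4t-1)

Every term has a factor of 4t. Then 16t**2-1 = (4t)² − (1)².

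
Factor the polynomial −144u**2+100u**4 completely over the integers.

4u**2(5u+6)(5u−6)

Every term has a factor of 4u**2. Then 25u**2−36 = (5u)² − (6)².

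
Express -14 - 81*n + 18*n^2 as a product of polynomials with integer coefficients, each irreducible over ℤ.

(3*n - 14)*(6*n + 1)

Need a pair with product 18·(-14) = -252 and sum -81: that's -84 and 3.
Split the middle term: 18*n^2 - 84*n + 3*n - 14 = 6*n*(3*n - 14) + (3*n - 14).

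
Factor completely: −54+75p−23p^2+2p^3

(2p−9)(p−1)(p−6)

Among the possible rational roots, p = 6 is a root, giving the factor (p−6) and quotient 2p^2−11p+9.
The remaining quadratic factors as (p−1)(2p−9).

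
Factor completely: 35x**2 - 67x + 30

Need a pair with product 35·30 = 1050 and sum -67: that's -25 and -42.
Split the middle term: 35x**2 - 25x - 42x + 30 = 5x(7x - 5) - 6(7x - 5).

(5x - 6)(7x - 5)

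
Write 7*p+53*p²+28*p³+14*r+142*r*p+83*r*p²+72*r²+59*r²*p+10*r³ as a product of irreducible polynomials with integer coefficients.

(r+4*p+7)*(5*r+7*p+1)*(2*r+p)

Group: 5*r*(2*r²+9*r*p+14*r+4*p²+7*p) + (7*p+1)*(2*r²+9*r*p+14*r+4*p²+7*p); both groups contain (2*r²+9*r*p+14*r+4*p²+7*p), so (5*r+7*p+1) is a factor with cofactor 2*r²+9*r*p+14*r+4*p²+7*p.
The cofactor groups again: 2*r²+9*r*p+14*r+4*p²+7*p = 2*r*(r+4*p+7) + p*(r+4*p+7); both groups contain (r+4*p+7), giving (2*r+p)*(r+4*p+7).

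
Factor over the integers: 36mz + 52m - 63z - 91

Group as (36mz + 52m) + (-63z - 91) = 4m(9z + 13) - 7(9z + 13).
Both groups share the factor (9z + 13).

(4m - 7)(9z + 13)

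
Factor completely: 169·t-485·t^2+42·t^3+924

(6·t+7)·(7·t-12)·(t-11)

Among the possible rational roots, t = 12/7 is a root, giving the factor (7·t-12) and quotient 6·t^2-59·t-77.
The remaining quadratic factors as (t-11)(6·t+7).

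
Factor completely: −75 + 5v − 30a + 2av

Group as (2av − 30a) + (5v − 75) = 2a(v − 15) + 5(v − 15).
Both groups share the factor (v − 15).

(2a + 5)(v − 15)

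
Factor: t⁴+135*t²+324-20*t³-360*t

By the rational root theorem, t = 6 is a root, so (t-6) is a factor; dividing leaves t³-14*t²+51*t-54.
Continuing, t = 2 is a root, so (t-2) divides it; the quotient is t²-12*t+27.
The remaining quadratic factors as (t-3)(t-9).

(t-2)*(t-3)*(t-6)*(t-9)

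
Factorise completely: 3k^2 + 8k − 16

Need a pair with product 3·(−16) = −48 and sum 8: that's 12 and −4.
Split the middle term: 3k^2 + 12k − 4k − 16 = 3k(k + 4) − 4(k + 4).

(3k − 4)(k + 4)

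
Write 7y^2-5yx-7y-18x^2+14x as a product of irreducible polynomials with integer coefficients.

Group: 7y(y-2x) + (9x-7)(y-2x); both groups contain (y-2x).

(y-2x)(7y+9x-7)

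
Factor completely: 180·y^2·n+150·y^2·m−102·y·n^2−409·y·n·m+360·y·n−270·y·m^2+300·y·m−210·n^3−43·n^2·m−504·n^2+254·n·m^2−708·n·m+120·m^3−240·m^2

(5·y−7·n−4·m)·(6·y+5·n−6·m+12)·(6·n+5·m)

Group: 6·y·(30·y·n+25·y·m−42·n^2−59·n·m−20·m^2) + (5·n−6·m+12)·(30·y·n+25·y·m−42·n^2−59·n·m−20·m^2); both groups contain (30·y·n+25·y·m−42·n^2−59·n·m−20·m^2), so (6·y+5·n−6·m+12) is a factor with cofactor 30·y·n+25·y·m−42·n^2−59·n·m−20·m^2.
The cofactor groups again: 30·y·n+25·y·m−42·n^2−59·n·m−20·m^2 = 6·n·(5·y−7·n−4·m) + 5·m·(5·y−7·n−4·m); both groups contain (5·y−7·n−4·m), giving (6·n+5·m)·(5·y−7·n−4·m).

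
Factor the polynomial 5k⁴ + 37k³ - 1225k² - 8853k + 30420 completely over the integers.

Among the possible rational roots, k = 13/5 is a root, so (5k - 13) is a factor; dividing leaves k³ + 10k² - 219k - 2340.
Then k = -12 is a root, so (k + 12) divides it; the quotient is k² - 2k - 195.
The remaining quadratic factors as (k - 15)(k + 13).

(5k - 13)(k + 12)(k + 13)(k - 15)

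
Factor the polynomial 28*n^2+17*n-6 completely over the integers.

Need a pair with product 28·(-6) = -168 and sum 17: that's 24 and -7.
Split the middle term: 28*n^2+24*n - 7*n-6 = 4*n*(7*n+6) - (7*n+6).

(4*n-1)*(7*n+6)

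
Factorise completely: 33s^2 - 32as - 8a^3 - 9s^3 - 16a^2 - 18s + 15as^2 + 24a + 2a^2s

Group: 2a(-4a^2 + 7as - 12a - 3s^2 + 9s) + (3s - 2)(-4a^2 + 7as - 12a - 3s^2 + 9s); both groups contain (-4a^2 + 7as - 12a - 3s^2 + 9s), so (2a + 3s - 2) is a factor with cofactor -4a^2 + 7as - 12a - 3s^2 + 9s.
The cofactor groups again: -4a^2 + 7as - 12a - 3s^2 + 9s = -4a(a - s + 3) + 3s(a - s + 3); both groups contain (a - s + 3), giving -(4a - 3s)(a - s + 3).

-(2a + 3s - 2)(4a - 3s)(a - s + 3)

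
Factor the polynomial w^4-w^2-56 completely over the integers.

Substitute u = w^2 to get a quadratic in u, then factor.
w^2+7 is irreducible over ℤ (always positive, so no real roots).
w^2-8 is irreducible over ℤ (8 is not a perfect square).

(w^2+7)(w^2-8)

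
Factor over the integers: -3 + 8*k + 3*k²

(3*k - 1)*(k + 3)

Need a pair with product 3·(-3) = -9 and sum 8: that's 9 and -1.
Split the middle term: 3*k² + 9*k - k - 3 = 3*k*(k + 3) - (k + 3).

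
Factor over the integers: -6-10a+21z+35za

(5a+3)(7z-2)

Group as (35za+21z) + (-10a-6) = 7z(5a+3) - 2(5a+3).
Both groups share the factor (5a+3).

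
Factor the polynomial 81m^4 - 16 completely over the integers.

Difference of squares twice: with A = 3m and B = 2, A⁴ − B⁴ = (A² − B²)(A² + B²), and A² − B² factors again.

(3m + 2)(3m - 2)(9m^2 + 4)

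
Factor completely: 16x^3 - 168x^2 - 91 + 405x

(4x - 1)(4x - 13)(x - 7)

Among the possible rational roots, x = 1/4 is a root, so (4x - 1) is a factor; dividing leaves 4x^2 - 41x + 91.
The remaining quadratic factors as (x - 7)(4x - 13).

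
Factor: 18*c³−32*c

2*c*(3*c+4)*(3*c−4)

Every term has a factor of 2*c. Then 9*c²−16 = (3*c)² − (4)².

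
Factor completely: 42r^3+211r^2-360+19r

Among the possible rational roots, r = 8/7 is a root, giving the factor (7r-8) and quotient 6r^2+37r+45.
The remaining quadratic factors as (2r+9)(3r+5).

(2r+9)(3r+5)(7r-8)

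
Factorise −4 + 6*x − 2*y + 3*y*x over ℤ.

Group as (3*y*x − 2*y) + (6*x − 4) = y*(3*x − 2) + 2*(3*x − 2).
Both groups share the factor (3*x − 2).

(3*x − 2)*(y + 2)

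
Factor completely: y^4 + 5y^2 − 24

Substitute u = y^2 to get a quadratic in u, then factor.
y^2 + 8 is irreducible over ℤ (always positive, so no real roots).
y^2 − 3 is irreducible over ℤ (3 is not a perfect square).

(y^2 + 8)(y^2 − 3)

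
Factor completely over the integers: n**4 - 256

(n + 4)(n - 4)(n**2 + 16)

Difference of squares twice: with A = n and B = 4, A⁴ − B⁴ = (A² − B²)(A² + B²), and A² − B² factors again.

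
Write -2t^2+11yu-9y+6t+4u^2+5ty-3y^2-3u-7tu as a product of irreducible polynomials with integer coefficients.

-(2t-3y-u)(t-y+4u-3)

Group: -t(2t-3y-u) + (y-4u+3)(2t-3y-u); both groups contain (2t-3y-u).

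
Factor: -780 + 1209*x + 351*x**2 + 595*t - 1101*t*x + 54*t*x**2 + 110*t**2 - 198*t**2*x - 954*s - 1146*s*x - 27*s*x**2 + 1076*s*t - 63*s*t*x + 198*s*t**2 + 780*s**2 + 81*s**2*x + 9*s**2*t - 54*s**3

-(6*s + 11*t - 3*x - 12)*(9*s - 9*x + 5)*(s - 2*t - 13)

Group: s*(-54*s**2 - 99*s*t + 81*s*x + 78*s + 99*t*x - 55*t - 27*x**2 - 93*x + 60) + (-2*t - 13)*(-54*s**2 - 99*s*t + 81*s*x + 78*s + 99*t*x - 55*t - 27*x**2 - 93*x + 60); both groups contain (-54*s**2 - 99*s*t + 81*s*x + 78*s + 99*t*x - 55*t - 27*x**2 - 93*x + 60), so (s - 2*t - 13) is a factor with cofactor -54*s**2 - 99*s*t + 81*s*x + 78*s + 99*t*x - 55*t - 27*x**2 - 93*x + 60.
The cofactor groups again: -54*s**2 - 99*s*t + 81*s*x + 78*s + 99*t*x - 55*t - 27*x**2 - 93*x + 60 = -6*s*(9*s - 9*x + 5) + (-11*t + 3*x + 12)*(9*s - 9*x + 5); both groups contain (9*s - 9*x + 5), giving -(6*s + 11*t - 3*x - 12)*(9*s - 9*x + 5).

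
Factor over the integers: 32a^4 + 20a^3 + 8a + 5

(8a + 5)(4a^3 + 1)

Group as (32a^4 + 8a) + (20a^3 + 5) = 8a(4a^3 + 1) + 5(4a^3 + 1).
Both groups share the factor (4a^3 + 1).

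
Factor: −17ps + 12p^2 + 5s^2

(12p − 5s)(p − s)

Group: 12p(p − s) − 5s(p − s); both groups contain (p − s).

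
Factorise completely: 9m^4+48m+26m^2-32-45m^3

(3m-2)(3m-4)(m+1)(m-4)

Testing divisors of the constant over divisors of the leading coefficient, m = 4 is a root, so (m-4) divides it; the quotient is 9m^3-9m^2-10m+8.
Continuing, m = 2/3 is a root, so (3m-2) divides it; the quotient is 3m^2-m-4.
The remaining quadratic factors as (m+1)(3m-4).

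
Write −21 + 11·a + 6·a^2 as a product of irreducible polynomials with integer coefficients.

Need a pair with product 6·(−21) = −126 and sum 11: that's 18 and −7.
Split the middle term: 6·a^2 + 18·a − 7·a − 21 = 6·a·(a + 3) − 7·(a + 3).

(6·a − 7)·(a + 3)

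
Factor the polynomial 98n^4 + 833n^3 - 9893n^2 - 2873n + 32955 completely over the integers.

(2n - 13)(7n + 13)(7n - 13)(n + 15)

Trying the rational-root candidates, n = -13/7 is a root, so (7n + 13) is a factor; dividing leaves 14n^3 + 93n^2 - 1586n + 2535.
Next, n = 13/2 is a root, giving the factor (2n - 13) and quotient 7n^2 + 92n - 195.
The remaining quadratic factors as (n + 15)(7n - 13).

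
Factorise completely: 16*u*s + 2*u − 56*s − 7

(2*u − 7)*(8*s + 1)

Group as (16*u*s + 2*u) + (−56*s − 7) = 2*u*(8*s + 1) − 7*(8*s + 1).
Both groups share the factor (8*s + 1).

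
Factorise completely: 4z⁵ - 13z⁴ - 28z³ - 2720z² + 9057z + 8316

By the rational root theorem, z = 9 is a root, giving the factor (z - 9) and quotient 4z⁴ + 23z³ + 179z² - 1109z - 924.
Continuing, z = -3/4 is a root, so (4z + 3) divides it; the quotient is z³ + 5z² + 41z - 308.
Then z = 4 is a root, giving the factor (z - 4) and quotient z² + 9z + 77.
The quadratic z² + 9z + 77 has discriminant -227 < 0 and is irreducible over ℤ.

(4z + 3)(z - 4)(z - 9)(z² + 9z + 77)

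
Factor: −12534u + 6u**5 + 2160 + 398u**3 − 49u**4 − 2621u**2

Among the possible rational roots, u = −3 is a root, so (u + 3) divides it; the quotient is 6u**4 − 67u**3 + 599u**2 − 4418u + 720.
Continuing, u = 1/6 is a root, so (6u − 1) is a factor; dividing leaves u**3 − 11u**2 + 98u − 720.
Continuing, u = 9 is a root, giving the factor (u − 9) and quotient u**2 − 2u + 80.
The quadratic u**2 − 2u + 80 has discriminant −316 < 0 and is irreducible over ℤ.

(6u − 1)(u + 3)(u − 9)(u**2 − 2u + 80)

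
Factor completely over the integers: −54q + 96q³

Every term has a factor of 6q. Then 16q² − 9 = (4q)² − (3)².

6q(4q + 3)(4q − 3)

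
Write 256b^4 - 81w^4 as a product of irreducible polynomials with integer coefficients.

(4b + 3w)(4b - 3w)(16b^2 + 9w^2)

Difference of squares twice: with A = 4b and B = 3w, A⁴ − B⁴ = (A² − B²)(A² + B²), and A² − B² factors again.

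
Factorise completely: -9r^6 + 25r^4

Factor out r^4 first: what remains is -9r^2 + 25.
Recognize a difference of squares with the parts 5 and 3r.

-r^4(3r + 5)(3r - 5)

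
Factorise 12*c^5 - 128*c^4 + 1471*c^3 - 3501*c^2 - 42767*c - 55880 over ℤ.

Testing divisors of the constant over divisors of the leading coefficient, c = -5/2 is a root, giving the factor (2*c + 5) and quotient 6*c^4 - 79*c^3 + 933*c^2 - 4083*c - 11176.
Then c = -11/6 is a root, so (6*c + 11) is a factor; dividing leaves c^3 - 15*c^2 + 183*c - 1016.
Next, c = 8 is a root, so (c - 8) is a factor; dividing leaves c^2 - 7*c + 127.
The quadratic c^2 - 7*c + 127 has discriminant -459 < 0 and is irreducible over ℤ.

(2*c + 5)*(6*c + 11)*(c - 8)*(c^2 - 7*c + 127)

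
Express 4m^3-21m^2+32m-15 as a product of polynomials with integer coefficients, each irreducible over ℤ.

(4m-5)(m-1)(m-3)

Among the possible rational roots, m = 5/4 is a root, so (4m-5) divides it; the quotient is m^2-4m+3.
The remaining quadratic factors as (m-1)(m-3).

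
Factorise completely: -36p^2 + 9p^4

9p^2(p + 2)(p - 2)

Every term has a factor of 9p^2; factoring it out leaves p^2 - 4.
Recognize a difference of squares with the parts p and 2.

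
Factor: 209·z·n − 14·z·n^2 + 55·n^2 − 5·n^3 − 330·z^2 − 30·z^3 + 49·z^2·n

−(6·z − 5·n)·(z − n + 11)·(5·z + n)

Group: z·(−30·z^2 + 19·z·n + 5·n^2) + (−n + 11)·(−30·z^2 + 19·z·n + 5·n^2); both groups contain (−30·z^2 + 19·z·n + 5·n^2), so (z − n + 11) is a factor with cofactor −30·z^2 + 19·z·n + 5·n^2.
The cofactor groups again: −30·z^2 + 19·z·n + 5·n^2 = −6·z·(5·z + n) + 5·n·(5·z + n); both groups contain (5·z + n), giving −(6·z − 5·n)·(5·z + n).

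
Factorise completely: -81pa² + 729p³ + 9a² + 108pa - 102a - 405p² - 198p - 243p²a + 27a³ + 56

Group: 9p(81p² + 18p - 9a² + 18a - 8) + (-3a - 7)(81p² + 18p - 9a² + 18a - 8); both groups contain (81p² + 18p - 9a² + 18a - 8), so (9p - 3a - 7) is a factor with cofactor 81p² + 18p - 9a² + 18a - 8.
The cofactor groups again: 81p² + 18p - 9a² + 18a - 8 = 9p(9p - 3a + 4) + (3a - 2)(9p - 3a + 4); both groups contain (9p - 3a + 4), giving (9p + 3a - 2)(9p - 3a + 4).

(9p - 3a + 4)(9p - 3a - 7)(9p + 3a - 2)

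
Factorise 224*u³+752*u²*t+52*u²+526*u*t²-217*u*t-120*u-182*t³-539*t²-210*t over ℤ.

Group: 7*u*(32*u²+48*u*t-20*u-14*t²-35*t) + (13*t+6)*(32*u²+48*u*t-20*u-14*t²-35*t); both groups contain (32*u²+48*u*t-20*u-14*t²-35*t), so (7*u+13*t+6) is a factor with cofactor 32*u²+48*u*t-20*u-14*t²-35*t.
The cofactor groups again: 32*u²+48*u*t-20*u-14*t²-35*t = 4*u*(8*u-2*t-5) + 7*t*(8*u-2*t-5); both groups contain (8*u-2*t-5), giving (4*u+7*t)*(8*u-2*t-5).

(8*u-2*t-5)*(7*u+13*t+6)*(4*u+7*t)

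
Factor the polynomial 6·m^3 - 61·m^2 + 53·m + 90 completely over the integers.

Trying the rational-root candidates, m = -5/6 is a root, giving the factor (6·m + 5) and quotient m^2 - 11·m + 18.
The remaining quadratic factors as (m - 2)(m - 9).

(6·m + 5)·(m - 2)·(m - 9)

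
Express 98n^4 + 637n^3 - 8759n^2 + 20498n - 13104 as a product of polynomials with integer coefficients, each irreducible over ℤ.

Trying the rational-root candidates, n = -14 is a root, giving the factor (n + 14) and quotient 98n^3 - 735n^2 + 1531n - 936.
Then n = 9/2 is a root, so (2n - 9) is a factor; dividing leaves 49n^2 - 147n + 104.
The remaining quadratic factors as (7n - 8)(7n - 13).

(2n - 9)(7n - 13)(7n - 8)(n + 14)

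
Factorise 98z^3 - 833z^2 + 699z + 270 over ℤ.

(2z - 15)(7z + 2)(7z - 9)

Trying the rational-root candidates, z = 9/7 is a root, giving the factor (7z - 9) and quotient 14z^2 - 101z - 30.
The remaining quadratic factors as (7z + 2)(2z - 15).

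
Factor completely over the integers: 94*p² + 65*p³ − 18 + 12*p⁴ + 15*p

(3*p − 1)*(4*p + 3)*(p + 2)*(p + 3)

Trying the rational-root candidates, p = 1/3 is a root, giving the factor (3*p − 1) and quotient 4*p³ + 23*p² + 39*p + 18.
Then p = −3/4 is a root, so (4*p + 3) divides it; the quotient is p² + 5*p + 6.
The remaining quadratic factors as (p + 2)(p + 3).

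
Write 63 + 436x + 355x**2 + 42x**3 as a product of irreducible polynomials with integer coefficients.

Among the possible rational roots, x = −1/6 is a root, so (6x + 1) divides it; the quotient is 7x**2 + 58x + 63.
The remaining quadratic factors as (x + 7)(7x + 9).

(6x + 1)(7x + 9)(x + 7)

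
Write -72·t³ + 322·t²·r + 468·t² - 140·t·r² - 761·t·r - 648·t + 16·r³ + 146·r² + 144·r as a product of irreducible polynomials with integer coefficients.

-(9·t - 2·r)·(2·t - 8·r - 9)·(4·t - r - 8)

Group: 9·t·(-8·t² + 34·t·r + 52·t - 8·r² - 73·r - 72) - 2·r·(-8·t² + 34·t·r + 52·t - 8·r² - 73·r - 72); both groups contain (-8·t² + 34·t·r + 52·t - 8·r² - 73·r - 72), so (9·t - 2·r) is a factor with cofactor -8·t² + 34·t·r + 52·t - 8·r² - 73·r - 72.
The cofactor groups again: -8·t² + 34·t·r + 52·t - 8·r² - 73·r - 72 = -4·t·(2·t - 8·r - 9) + (r + 8)·(2·t - 8·r - 9); both groups contain (2·t - 8·r - 9), giving -(4·t - r - 8)·(2·t - 8·r - 9).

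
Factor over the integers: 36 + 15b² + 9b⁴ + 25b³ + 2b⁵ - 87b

Testing divisors of the constant over divisors of the leading coefficient, b = -3 is a root, so (b + 3) divides it; the quotient is 2b⁴ + 3b³ + 16b² - 33b + 12.
Continuing, b = 1/2 is a root, so (2b - 1) divides it; the quotient is b³ + 2b² + 9b - 12.
Then b = 1 is a root, giving the factor (b - 1) and quotient b² + 3b + 12.
The quadratic b² + 3b + 12 has discriminant -39 < 0 and is irreducible over ℤ.

(2b - 1)(b + 3)(b - 1)(b² + 3b + 12)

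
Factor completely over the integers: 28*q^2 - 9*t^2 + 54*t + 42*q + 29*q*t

Group: 7*q*(4*q - t + 6) + 9*t*(4*q - t + 6); both groups contain (4*q - t + 6).

(4*q - t + 6)*(7*q + 9*t)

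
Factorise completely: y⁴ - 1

Write as (y²)² − (1)², then factor y² - 1 once more.

(y + 1)*(y - 1)*(y² + 1)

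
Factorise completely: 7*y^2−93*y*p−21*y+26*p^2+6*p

(y−13*p−3)*(7*y−2*p)

Group: 7*y*(y−13*p−3) − 2*p*(y−13*p−3); both groups contain (y−13*p−3).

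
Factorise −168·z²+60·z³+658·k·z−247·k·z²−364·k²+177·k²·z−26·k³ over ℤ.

−(13·k−4·z)·(2·k−3·z)·(k−5·z+14)

Group: k·(−26·k²+47·k·z−12·z²) + (−5·z+14)·(−26·k²+47·k·z−12·z²); both groups contain (−26·k²+47·k·z−12·z²), so (k−5·z+14) is a factor with cofactor −26·k²+47·k·z−12·z².
The cofactor groups again: −26·k²+47·k·z−12·z² = −13·k·(2·k−3·z) + 4·z·(2·k−3·z); both groups contain (2·k−3·z), giving −(13·k−4·z)·(2·k−3·z).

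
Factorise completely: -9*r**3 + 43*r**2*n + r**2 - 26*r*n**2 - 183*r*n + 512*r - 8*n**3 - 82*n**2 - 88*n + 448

-(r - 4*n + 7)*(r - n - 8)*(9*r + 2*n + 8)

Group: r*(-9*r**2 + 7*r*n + 64*r + 2*n**2 + 24*n + 64) + (-4*n + 7)*(-9*r**2 + 7*r*n + 64*r + 2*n**2 + 24*n + 64); both groups contain (-9*r**2 + 7*r*n + 64*r + 2*n**2 + 24*n + 64), so (r - 4*n + 7) is a factor with cofactor -9*r**2 + 7*r*n + 64*r + 2*n**2 + 24*n + 64.
The cofactor groups again: -9*r**2 + 7*r*n + 64*r + 2*n**2 + 24*n + 64 = -9*r*(r - n - 8) + (-2*n - 8)*(r - n - 8); both groups contain (r - n - 8), giving -(9*r + 2*n + 8)*(r - n - 8).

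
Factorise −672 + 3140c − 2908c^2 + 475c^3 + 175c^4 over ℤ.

(5c − 7)(5c − 8)(7c − 2)(c + 6)

Trying the rational-root candidates, c = 8/5 is a root, so (5c − 8) divides it; the quotient is 35c^3 + 151c^2 − 340c + 84.
Next, c = 2/7 is a root, giving the factor (7c − 2) and quotient 5c^2 + 23c − 42.
The remaining quadratic factors as (c + 6)(5c − 7).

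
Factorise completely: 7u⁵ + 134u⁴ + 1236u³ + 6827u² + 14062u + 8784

By the rational root theorem, u = −9 is a root, giving the factor (u + 9) and quotient 7u⁴ + 71u³ + 597u² + 1454u + 976.
Next, u = −2 is a root, giving the factor (u + 2) and quotient 7u³ + 57u² + 483u + 488.
Next, u = −8/7 is a root, so (7u + 8) divides it; the quotient is u² + 7u + 61.
The quadratic u² + 7u + 61 has discriminant −195 < 0 and is irreducible over ℤ.

(7u + 8)(u + 2)(u + 9)(u² + 7u + 61)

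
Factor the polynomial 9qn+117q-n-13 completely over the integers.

(9q-1)(n+13)

Group as (9qn+117q) + (-n-13) = 9q(n+13) - (n+13).
Both groups share the factor (n+13).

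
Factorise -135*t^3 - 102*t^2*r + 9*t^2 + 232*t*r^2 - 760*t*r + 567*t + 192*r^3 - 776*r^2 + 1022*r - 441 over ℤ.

-(3*t - 4*r + 7)*(5*t + 6*r - 7)*(9*t + 8*r - 9)

Group: 9*t*(-15*t^2 + 2*t*r - 14*t + 24*r^2 - 70*r + 49) + (8*r - 9)*(-15*t^2 + 2*t*r - 14*t + 24*r^2 - 70*r + 49); both groups contain (-15*t^2 + 2*t*r - 14*t + 24*r^2 - 70*r + 49), so (9*t + 8*r - 9) is a factor with cofactor -15*t^2 + 2*t*r - 14*t + 24*r^2 - 70*r + 49.
The cofactor groups again: -15*t^2 + 2*t*r - 14*t + 24*r^2 - 70*r + 49 = -3*t*(5*t + 6*r - 7) + (4*r - 7)*(5*t + 6*r - 7); both groups contain (5*t + 6*r - 7), giving -(3*t - 4*r + 7)*(5*t + 6*r - 7).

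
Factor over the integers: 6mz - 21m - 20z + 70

Group as (6mz - 21m) + (-20z + 70) = 3m(2z - 7) - 10(2z - 7).
Both groups share the factor (2z - 7).

(2z - 7)(3m - 10)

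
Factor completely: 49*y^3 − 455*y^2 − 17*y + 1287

(7*y + 11)*(7*y − 13)*(y − 9)

Testing divisors of the constant over divisors of the leading coefficient, y = 13/7 is a root, giving the factor (7*y − 13) and quotient 7*y^2 − 52*y − 99.
The remaining quadratic factors as (7*y + 11)(y − 9).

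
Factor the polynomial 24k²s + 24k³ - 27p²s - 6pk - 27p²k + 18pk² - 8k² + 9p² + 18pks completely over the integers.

-(3p - 4k)(3p + 2k)(3k + 3s - 1)

Group: 3p(-9pk - 9ps + 3p - 6k² - 6ks + 2k) - 4k(-9pk - 9ps + 3p - 6k² - 6ks + 2k); both groups contain (-9pk - 9ps + 3p - 6k² - 6ks + 2k), so (3p - 4k) is a factor with cofactor -9pk - 9ps + 3p - 6k² - 6ks + 2k.
The cofactor groups again: -9pk - 9ps + 3p - 6k² - 6ks + 2k = -3k(3p + 2k) + (-3s + 1)(3p + 2k); both groups contain (3p + 2k), giving -(3k + 3s - 1)(3p + 2k).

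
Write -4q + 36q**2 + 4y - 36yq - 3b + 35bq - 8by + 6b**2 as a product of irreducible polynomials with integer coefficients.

Group: 2b(3b - 4y + 4q) + (9q - 1)(3b - 4y + 4q); both groups contain (3b - 4y + 4q).

(2b + 9q - 1)(3b - 4y + 4q)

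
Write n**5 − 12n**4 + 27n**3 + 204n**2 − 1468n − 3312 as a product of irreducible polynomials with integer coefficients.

Trying the rational-root candidates, n = 9 is a root, so (n − 9) divides it; the quotient is n**4 − 3n**3 + 204n + 368.
Then n = −2 is a root, so (n + 2) is a factor; dividing leaves n**3 − 5n**2 + 10n + 184.
Then n = −4 is a root, so (n + 4) is a factor; dividing leaves n**2 − 9n + 46.
The quadratic n**2 − 9n + 46 has discriminant −103 < 0 and is irreducible over ℤ.

(n + 2)(n + 4)(n − 9)(n**2 − 9n + 46)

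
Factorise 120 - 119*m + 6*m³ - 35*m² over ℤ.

(6*m - 5)*(m + 3)*(m - 8)

Testing divisors of the constant over divisors of the leading coefficient, m = 5/6 is a root, so (6*m - 5) is a factor; dividing leaves m² - 5*m - 24.
The remaining quadratic factors as (m - 8)(m + 3).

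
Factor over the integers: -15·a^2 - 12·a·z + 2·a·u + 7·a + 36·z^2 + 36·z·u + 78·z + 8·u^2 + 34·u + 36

-(3·a + 6·z + 2·u + 4)·(5·a - 6·z - 4·u - 9)

Group: -3·a·(5·a - 6·z - 4·u - 9) + (-6·z - 2·u - 4)·(5·a - 6·z - 4·u - 9); both groups contain (5·a - 6·z - 4·u - 9).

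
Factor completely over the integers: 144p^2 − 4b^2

4(6p − b)(6p + b)

Factor out 4, leaving 36p^2 − b^2, which is a difference of two squares.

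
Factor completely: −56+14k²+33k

Need a pair with product 14·(−56) = −784 and sum 33: that's 49 and −16.
Split the middle term: 14k²+49k − 16k−56 = 7k(2k+7) − 8(2k+7).

(2k+7)(7k−8)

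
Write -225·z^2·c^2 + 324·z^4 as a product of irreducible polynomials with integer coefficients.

Factor out 9·z^2, leaving 36·z^2 - 25·c^2, which is a difference of two squares.

9·z^2·(6·z - 5·c)·(6·z + 5·c)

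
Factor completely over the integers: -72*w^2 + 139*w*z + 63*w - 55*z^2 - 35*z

Group: -8*w*(9*w - 5*z) + (11*z + 7)*(9*w - 5*z); both groups contain (9*w - 5*z).

-(8*w - 11*z - 7)*(9*w - 5*z)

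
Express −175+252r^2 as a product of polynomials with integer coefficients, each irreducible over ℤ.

7(6r+5)(6r−5)

Pull out the common factor 7; 36r^2−25 is a difference of squares.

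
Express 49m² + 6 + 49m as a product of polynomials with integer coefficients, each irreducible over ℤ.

Need a pair with product 49·6 = 294 and sum 49: that's 7 and 42.
Split the middle term: 49m² + 7m + 42m + 6 = 7m(7m + 1) + 6(7m + 1).

(7m + 1)(7m + 6)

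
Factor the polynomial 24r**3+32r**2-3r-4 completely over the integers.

Group as (24r**3-3r) + (32r**2-4) = 3r(8r**2-1) + 4(8r**2-1).
Both groups share the factor (8r**2-1).

(3r+4)(8r**2-1)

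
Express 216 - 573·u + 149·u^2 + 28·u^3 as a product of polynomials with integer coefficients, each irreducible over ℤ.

Trying the rational-root candidates, u = 9/4 is a root, so (4·u - 9) is a factor; dividing leaves 7·u^2 + 53·u - 24.
The remaining quadratic factors as (7·u - 3)(u + 8).

(4·u - 9)·(7·u - 3)·(u + 8)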